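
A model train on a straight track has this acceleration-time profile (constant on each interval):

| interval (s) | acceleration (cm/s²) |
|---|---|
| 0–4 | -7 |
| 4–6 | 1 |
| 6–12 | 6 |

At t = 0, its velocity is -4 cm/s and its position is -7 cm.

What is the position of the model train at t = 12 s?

-213 cm

On each constant-a segment, Δv = aΔt and Δx = v₀Δt + ½aΔt²; chain segment to segment.
0–4 s: v starts -4 cm/s; Δx = -4·4 + ½·-7·4² = -72 cm; v ends -32 cm/s.
4–6 s: v starts -32 cm/s; Δx = -32·2 + ½·1·2² = -62 cm; v ends -30 cm/s.
6–12 s: v starts -30 cm/s; Δx = -30·6 + ½·6·6² = -72 cm; v ends 6 cm/s.
x(12) = -7 + Σ Δx = -213 cm.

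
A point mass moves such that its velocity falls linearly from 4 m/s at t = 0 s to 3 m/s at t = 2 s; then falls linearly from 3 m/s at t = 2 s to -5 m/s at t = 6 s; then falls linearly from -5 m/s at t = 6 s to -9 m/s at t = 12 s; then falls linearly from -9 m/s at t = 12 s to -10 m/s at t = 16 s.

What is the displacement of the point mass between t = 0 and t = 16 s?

-77 m

Net displacement equals the area under the velocity-time graph (areas below the axis count negative).
0–2 s: ½(4 + 3)(2) = 7 m
2–6 s: ½(3 + -5)(4) = -4 m
6–12 s: ½(-5 + -9)(6) = -42 m
12–16 s: ½(-9 + -10)(4) = -38 m
Net displacement = -77 m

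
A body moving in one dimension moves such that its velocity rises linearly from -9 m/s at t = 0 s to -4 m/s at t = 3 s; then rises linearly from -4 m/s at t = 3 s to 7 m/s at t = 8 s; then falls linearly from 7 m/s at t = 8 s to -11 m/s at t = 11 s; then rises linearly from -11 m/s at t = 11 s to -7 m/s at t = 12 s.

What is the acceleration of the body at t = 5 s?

2.2 m/s²

Acceleration is the slope of the v-t graph on 3–8 s: (7 − -4)/(8 − 3) = 2.2 m/s².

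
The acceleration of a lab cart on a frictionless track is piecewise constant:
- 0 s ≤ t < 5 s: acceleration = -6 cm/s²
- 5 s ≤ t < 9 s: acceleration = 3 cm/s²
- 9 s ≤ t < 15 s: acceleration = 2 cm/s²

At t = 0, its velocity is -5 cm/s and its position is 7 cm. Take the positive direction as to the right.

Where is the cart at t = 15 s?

-311 cm

On each constant-a segment, Δv = aΔt and Δx = v₀Δt + ½aΔt²; chain segment to segment.
0–5 s: v starts -5 cm/s; Δx = -5·5 + ½·-6·5² = -100 cm; v ends -35 cm/s.
5–9 s: v starts -35 cm/s; Δx = -35·4 + ½·3·4² = -116 cm; v ends -23 cm/s.
9–15 s: v starts -23 cm/s; Δx = -23·6 + ½·2·6² = -102 cm; v ends -11 cm/s.
x(15) = 7 + Σ Δx = -311 cm.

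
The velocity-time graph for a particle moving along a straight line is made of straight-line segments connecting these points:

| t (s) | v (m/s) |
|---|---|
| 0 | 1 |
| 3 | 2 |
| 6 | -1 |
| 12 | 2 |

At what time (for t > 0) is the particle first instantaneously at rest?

t = 5 s

v changes sign on 3–6 s (from 2 to -1); the graph is linear there, so v = 0 at t = 3 + (-2)·(6 − 3)/(-1 − 2) = 5 s.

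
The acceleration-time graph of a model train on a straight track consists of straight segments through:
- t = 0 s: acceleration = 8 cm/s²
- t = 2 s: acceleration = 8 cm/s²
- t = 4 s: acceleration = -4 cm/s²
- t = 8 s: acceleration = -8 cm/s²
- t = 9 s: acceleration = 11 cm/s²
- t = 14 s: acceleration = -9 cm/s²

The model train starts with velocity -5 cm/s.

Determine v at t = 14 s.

Δv equals the area under the a-t graph; then v = v₀ + Δv.
0–2 s: 8 × 2 = 16 cm/s
2–4 s: ½(8 + -4)(2) = 4 cm/s
4–8 s: ½(-4 + -8)(4) = -24 cm/s
8–9 s: ½(-8 + 11)(1) = 1.5 cm/s
9–14 s: ½(11 + -9)(5) = 5 cm/s
Δv = 2.5 cm/s, so v(14) = -5 + (2.5) = -2.5 cm/s.

-2.5 cm/s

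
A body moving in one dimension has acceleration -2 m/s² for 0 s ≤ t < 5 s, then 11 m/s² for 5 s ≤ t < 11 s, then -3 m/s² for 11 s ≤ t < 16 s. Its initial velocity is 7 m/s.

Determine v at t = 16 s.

Δv equals the area under the a-t graph; then v = v₀ + Δv.
0–5 s: -2 × 5 = -10 m/s
5–11 s: 11 × 6 = 66 m/s
11–16 s: -3 × 5 = -15 m/s
Δv = 41 m/s, so v(16) = 7 + (41) = 48 m/s.

48 m/s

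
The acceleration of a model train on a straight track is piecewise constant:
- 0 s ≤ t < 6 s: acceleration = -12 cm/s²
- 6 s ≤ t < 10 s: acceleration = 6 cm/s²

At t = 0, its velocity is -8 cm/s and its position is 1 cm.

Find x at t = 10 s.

On each constant-a segment, Δv = aΔt and Δx = v₀Δt + ½aΔt²; chain segment to segment.
0–6 s: v starts -8 cm/s; Δx = -8·6 + ½·-12·6² = -264 cm; v ends -80 cm/s.
6–10 s: v starts -80 cm/s; Δx = -80·4 + ½·6·4² = -272 cm; v ends -56 cm/s.
x(10) = 1 + Σ Δx = -535 cm.

-535 cm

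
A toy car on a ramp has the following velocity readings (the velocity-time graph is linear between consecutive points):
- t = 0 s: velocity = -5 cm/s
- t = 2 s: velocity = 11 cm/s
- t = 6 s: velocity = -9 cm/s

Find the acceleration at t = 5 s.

-5 cm/s²

Acceleration is the slope of the v-t graph on 2–6 s: (-9 − 11)/(6 − 2) = -5 cm/s².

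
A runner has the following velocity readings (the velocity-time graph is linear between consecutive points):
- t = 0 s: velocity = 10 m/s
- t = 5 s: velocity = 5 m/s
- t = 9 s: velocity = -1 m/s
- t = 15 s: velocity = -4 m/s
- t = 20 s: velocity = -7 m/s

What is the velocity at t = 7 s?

On 5–9 s the graph is linear from 5 to -1 m/s: v(7) = 5 + (-1 − 5)·(7 − 5)/(9 − 5) = 2 m/s.

2 m/s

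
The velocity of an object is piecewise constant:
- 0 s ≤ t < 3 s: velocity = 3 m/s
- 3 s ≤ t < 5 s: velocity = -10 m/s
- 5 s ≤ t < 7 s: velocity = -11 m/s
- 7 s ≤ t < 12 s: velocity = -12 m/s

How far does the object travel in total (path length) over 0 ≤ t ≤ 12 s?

111 m

Distance (not displacement) is the total path length: add the absolute areas under v-t.
0–3 s: |3| × 3 = 9 m
3–5 s: |-10| × 2 = 20 m
5–7 s: |-11| × 2 = 22 m
7–12 s: |-12| × 5 = 60 m
Total distance = 111 m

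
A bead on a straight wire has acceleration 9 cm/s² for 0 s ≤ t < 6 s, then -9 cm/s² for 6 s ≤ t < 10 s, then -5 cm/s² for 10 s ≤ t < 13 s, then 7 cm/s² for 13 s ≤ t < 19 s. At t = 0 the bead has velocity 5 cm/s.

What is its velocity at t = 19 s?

50 cm/s

Δv equals the area under the a-t graph; then v = v₀ + Δv.
0–6 s: 9 × 6 = 54 cm/s
6–10 s: -9 × 4 = -36 cm/s
10–13 s: -5 × 3 = -15 cm/s
13–19 s: 7 × 6 = 42 cm/s
Δv = 45 cm/s, so v(19) = 5 + (45) = 50 cm/s.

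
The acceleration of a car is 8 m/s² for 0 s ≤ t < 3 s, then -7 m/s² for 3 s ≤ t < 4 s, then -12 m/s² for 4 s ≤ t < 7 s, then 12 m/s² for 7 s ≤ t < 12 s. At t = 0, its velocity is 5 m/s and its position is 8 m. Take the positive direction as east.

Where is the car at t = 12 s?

On each constant-a segment, Δv = aΔt and Δx = v₀Δt + ½aΔt²; chain segment to segment.
0–3 s: v starts 5 m/s; Δx = 5·3 + ½·8·3² = 51 m; v ends 29 m/s.
3–4 s: v starts 29 m/s; Δx = 29·1 + ½·-7·1² = 25.5 m; v ends 22 m/s.
4–7 s: v starts 22 m/s; Δx = 22·3 + ½·-12·3² = 12 m; v ends -14 m/s.
7–12 s: v starts -14 m/s; Δx = -14·5 + ½·12·5² = 80 m; v ends 46 m/s.
x(12) = 8 + Σ Δx = 176.5 m.

176.5 m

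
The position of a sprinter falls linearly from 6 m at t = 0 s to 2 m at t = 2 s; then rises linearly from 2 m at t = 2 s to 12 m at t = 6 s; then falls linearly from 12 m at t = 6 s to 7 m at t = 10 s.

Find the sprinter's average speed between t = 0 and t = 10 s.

Average speed = (total path length)/(elapsed time); on a piecewise-linear x-t graph the path length is Σ|Δx|.
0–2 s: |Δx| = |2 − 6| = 4 m
2–6 s: |Δx| = |12 − 2| = 10 m
6–10 s: |Δx| = |7 − 12| = 5 m
Total path = 19 m; average speed = 19/10 = 1.9 m/s.

1.9 m/s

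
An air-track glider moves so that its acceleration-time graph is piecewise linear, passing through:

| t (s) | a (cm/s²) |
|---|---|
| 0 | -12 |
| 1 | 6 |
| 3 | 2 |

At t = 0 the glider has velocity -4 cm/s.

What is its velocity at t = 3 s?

1 cm/s

Δv equals the area under the a-t graph; then v = v₀ + Δv.
0–1 s: ½(-12 + 6)(1) = -3 cm/s
1–3 s: ½(6 + 2)(2) = 8 cm/s
Δv = 5 cm/s, so v(3) = -4 + (5) = 1 cm/s.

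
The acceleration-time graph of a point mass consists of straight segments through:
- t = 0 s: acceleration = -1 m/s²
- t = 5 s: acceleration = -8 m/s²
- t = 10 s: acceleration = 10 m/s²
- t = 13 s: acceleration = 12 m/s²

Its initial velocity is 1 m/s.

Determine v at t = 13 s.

16.5 m/s

Δv equals the area under the a-t graph; then v = v₀ + Δv.
0–5 s: ½(-1 + -8)(5) = -22.5 m/s
5–10 s: ½(-8 + 10)(5) = 5 m/s
10–13 s: ½(10 + 12)(3) = 33 m/s
Δv = 15.5 m/s, so v(13) = 1 + (15.5) = 16.5 m/s.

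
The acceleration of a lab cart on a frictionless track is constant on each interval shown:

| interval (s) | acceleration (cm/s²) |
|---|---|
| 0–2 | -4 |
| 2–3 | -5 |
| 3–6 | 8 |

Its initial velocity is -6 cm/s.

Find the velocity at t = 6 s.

Δv equals the area under the a-t graph; then v = v₀ + Δv.
0–2 s: -4 × 2 = -8 cm/s
2–3 s: -5 × 1 = -5 cm/s
3–6 s: 8 × 3 = 24 cm/s
Δv = 11 cm/s, so v(6) = -6 + (11) = 5 cm/s.

5 cm/s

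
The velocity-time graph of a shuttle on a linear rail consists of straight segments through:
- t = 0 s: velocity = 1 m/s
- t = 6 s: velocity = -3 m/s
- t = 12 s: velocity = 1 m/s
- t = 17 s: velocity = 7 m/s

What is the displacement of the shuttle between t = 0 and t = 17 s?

8 m

Displacement is the signed area under the v-t curve.
0–6 s: ½(1 + -3)(6) = -6 m
6–12 s: ½(-3 + 1)(6) = -6 m
12–17 s: ½(1 + 7)(5) = 20 m
Net displacement = 8 m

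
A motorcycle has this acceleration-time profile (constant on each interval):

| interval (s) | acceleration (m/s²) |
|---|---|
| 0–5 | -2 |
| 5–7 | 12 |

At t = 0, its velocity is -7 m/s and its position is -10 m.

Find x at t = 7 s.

-80 m

On each constant-a segment, Δv = aΔt and Δx = v₀Δt + ½aΔt²; chain segment to segment.
0–5 s: v starts -7 m/s; Δx = -7·5 + ½·-2·5² = -60 m; v ends -17 m/s.
5–7 s: v starts -17 m/s; Δx = -17·2 + ½·12·2² = -10 m; v ends 7 m/s.
x(7) = -10 + Σ Δx = -80 m.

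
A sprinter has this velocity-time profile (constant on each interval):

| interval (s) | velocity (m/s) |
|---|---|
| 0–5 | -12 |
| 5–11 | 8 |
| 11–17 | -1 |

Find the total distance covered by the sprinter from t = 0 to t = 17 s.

Distance (not displacement) is the total path length: add the absolute areas under v-t.
0–5 s: |-12| × 5 = 60 m
5–11 s: |8| × 6 = 48 m
11–17 s: |-1| × 6 = 6 m
Total distance = 114 m

114 m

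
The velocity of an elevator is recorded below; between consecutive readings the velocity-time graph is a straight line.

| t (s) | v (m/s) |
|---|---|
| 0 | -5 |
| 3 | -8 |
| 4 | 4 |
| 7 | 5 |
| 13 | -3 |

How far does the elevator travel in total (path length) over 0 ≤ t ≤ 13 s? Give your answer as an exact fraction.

Total distance travelled is ∫|v| dt — sum the magnitudes of each area piece.
0–3 s: |½(-5 + -8)(3)| = 19.5 m
3–4 s: v = 0 at t = 11/3 s; triangle areas 8/3 + 2/3 = 10/3 m
4–7 s: |½(4 + 5)(3)| = 13.5 m
7–13 s: v = 0 at t = 10.75 s; triangle areas 9.375 + 3.375 = 12.75 m
Total distance = 589/12 m

589/12 m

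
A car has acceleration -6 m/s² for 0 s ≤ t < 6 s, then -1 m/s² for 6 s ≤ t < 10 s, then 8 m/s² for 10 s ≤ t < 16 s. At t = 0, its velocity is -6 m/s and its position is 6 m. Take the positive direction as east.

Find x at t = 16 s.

On each constant-a segment, Δv = aΔt and Δx = v₀Δt + ½aΔt²; chain segment to segment.
0–6 s: v starts -6 m/s; Δx = -6·6 + ½·-6·6² = -144 m; v ends -42 m/s.
6–10 s: v starts -42 m/s; Δx = -42·4 + ½·-1·4² = -176 m; v ends -46 m/s.
10–16 s: v starts -46 m/s; Δx = -46·6 + ½·8·6² = -132 m; v ends 2 m/s.
x(16) = 6 + Σ Δx = -446 m.

-446 m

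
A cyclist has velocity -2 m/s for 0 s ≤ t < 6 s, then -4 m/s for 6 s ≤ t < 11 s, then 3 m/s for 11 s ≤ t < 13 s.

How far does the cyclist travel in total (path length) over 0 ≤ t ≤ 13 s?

Distance (not displacement) is the total path length: add the absolute areas under v-t.
0–6 s: |-2| × 6 = 12 m
6–11 s: |-4| × 5 = 20 m
11–13 s: |3| × 2 = 6 m
Total distance = 38 m

38 m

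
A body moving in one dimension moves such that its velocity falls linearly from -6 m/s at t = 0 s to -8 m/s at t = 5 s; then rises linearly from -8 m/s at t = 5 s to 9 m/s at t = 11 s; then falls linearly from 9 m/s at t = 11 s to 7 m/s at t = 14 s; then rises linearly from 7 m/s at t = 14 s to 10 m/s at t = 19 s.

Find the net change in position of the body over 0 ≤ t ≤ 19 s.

34.5 m

Net displacement equals the area under the velocity-time graph (areas below the axis count negative).
0–5 s: ½(-6 + -8)(5) = -35 m
5–11 s: ½(-8 + 9)(6) = 3 m
11–14 s: ½(9 + 7)(3) = 24 m
14–19 s: ½(7 + 10)(5) = 42.5 m
Net displacement = 34.5 m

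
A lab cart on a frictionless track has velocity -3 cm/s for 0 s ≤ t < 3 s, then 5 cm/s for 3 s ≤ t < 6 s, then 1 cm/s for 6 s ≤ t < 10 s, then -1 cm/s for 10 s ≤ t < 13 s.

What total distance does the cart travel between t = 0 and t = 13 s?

31 cm

Distance (not displacement) is the total path length: add the absolute areas under v-t.
0–3 s: |-3| × 3 = 9 cm
3–6 s: |5| × 3 = 15 cm
6–10 s: |1| × 4 = 4 cm
10–13 s: |-1| × 3 = 3 cm
Total distance = 31 cm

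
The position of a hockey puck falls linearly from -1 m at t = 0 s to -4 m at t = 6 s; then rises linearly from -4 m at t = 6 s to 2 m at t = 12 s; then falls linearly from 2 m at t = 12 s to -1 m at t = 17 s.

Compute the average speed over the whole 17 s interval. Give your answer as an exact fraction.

Average speed = (total path length)/(elapsed time); on a piecewise-linear x-t graph the path length is Σ|Δx|.
0–6 s: |Δx| = |-4 − -1| = 3 m
6–12 s: |Δx| = |2 − -4| = 6 m
12–17 s: |Δx| = |-1 − 2| = 3 m
Total path = 12 m; average speed = 12/17 = 12/17 m/s.

12/17 m/s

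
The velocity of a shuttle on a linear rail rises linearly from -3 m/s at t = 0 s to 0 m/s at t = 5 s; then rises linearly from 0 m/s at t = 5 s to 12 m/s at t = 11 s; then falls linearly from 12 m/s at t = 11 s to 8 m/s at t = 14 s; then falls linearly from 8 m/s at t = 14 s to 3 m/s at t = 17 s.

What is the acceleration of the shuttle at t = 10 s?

Acceleration is the slope of the v-t graph on 5–11 s: (12 − 0)/(11 − 5) = 2 m/s².

2 m/s²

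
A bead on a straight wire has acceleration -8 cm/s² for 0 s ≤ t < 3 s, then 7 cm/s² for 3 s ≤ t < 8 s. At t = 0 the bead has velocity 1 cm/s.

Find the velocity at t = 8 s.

12 cm/s

Δv equals the area under the a-t graph; then v = v₀ + Δv.
0–3 s: -8 × 3 = -24 cm/s
3–8 s: 7 × 5 = 35 cm/s
Δv = 11 cm/s, so v(8) = 1 + (11) = 12 cm/s.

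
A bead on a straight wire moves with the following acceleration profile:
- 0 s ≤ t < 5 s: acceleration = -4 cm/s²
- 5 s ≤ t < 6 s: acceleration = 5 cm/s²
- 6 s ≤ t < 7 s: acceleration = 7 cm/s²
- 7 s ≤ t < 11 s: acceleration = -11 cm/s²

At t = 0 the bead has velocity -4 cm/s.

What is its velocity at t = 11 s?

-56 cm/s

Δv equals the area under the a-t graph; then v = v₀ + Δv.
0–5 s: -4 × 5 = -20 cm/s
5–6 s: 5 × 1 = 5 cm/s
6–7 s: 7 × 1 = 7 cm/s
7–11 s: -11 × 4 = -44 cm/s
Δv = -52 cm/s, so v(11) = -4 + (-52) = -56 cm/s.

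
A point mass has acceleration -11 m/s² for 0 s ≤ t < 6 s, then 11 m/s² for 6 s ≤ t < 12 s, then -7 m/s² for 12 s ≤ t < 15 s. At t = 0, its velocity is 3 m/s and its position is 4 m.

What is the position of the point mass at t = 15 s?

On each constant-a segment, Δv = aΔt and Δx = v₀Δt + ½aΔt²; chain segment to segment.
0–6 s: v starts 3 m/s; Δx = 3·6 + ½·-11·6² = -180 m; v ends -63 m/s.
6–12 s: v starts -63 m/s; Δx = -63·6 + ½·11·6² = -180 m; v ends 3 m/s.
12–15 s: v starts 3 m/s; Δx = 3·3 + ½·-7·3² = -22.5 m; v ends -18 m/s.
x(15) = 4 + Σ Δx = -378.5 m.

-378.5 m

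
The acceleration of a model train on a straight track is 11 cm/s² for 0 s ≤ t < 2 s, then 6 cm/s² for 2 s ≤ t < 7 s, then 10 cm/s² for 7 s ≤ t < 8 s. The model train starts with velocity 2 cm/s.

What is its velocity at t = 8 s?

64 cm/s

Δv equals the area under the a-t graph; then v = v₀ + Δv.
0–2 s: 11 × 2 = 22 cm/s
2–7 s: 6 × 5 = 30 cm/s
7–8 s: 10 × 1 = 10 cm/s
Δv = 62 cm/s, so v(8) = 2 + (62) = 64 cm/s.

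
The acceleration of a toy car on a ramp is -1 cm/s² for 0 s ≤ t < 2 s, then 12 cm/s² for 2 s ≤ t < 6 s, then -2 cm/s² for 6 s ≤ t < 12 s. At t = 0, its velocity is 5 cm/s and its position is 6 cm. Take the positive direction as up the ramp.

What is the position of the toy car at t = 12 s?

On each constant-a segment, Δv = aΔt and Δx = v₀Δt + ½aΔt²; chain segment to segment.
0–2 s: v starts 5 cm/s; Δx = 5·2 + ½·-1·2² = 8 cm; v ends 3 cm/s.
2–6 s: v starts 3 cm/s; Δx = 3·4 + ½·12·4² = 108 cm; v ends 51 cm/s.
6–12 s: v starts 51 cm/s; Δx = 51·6 + ½·-2·6² = 270 cm; v ends 39 cm/s.
x(12) = 6 + Σ Δx = 392 cm.

392 cm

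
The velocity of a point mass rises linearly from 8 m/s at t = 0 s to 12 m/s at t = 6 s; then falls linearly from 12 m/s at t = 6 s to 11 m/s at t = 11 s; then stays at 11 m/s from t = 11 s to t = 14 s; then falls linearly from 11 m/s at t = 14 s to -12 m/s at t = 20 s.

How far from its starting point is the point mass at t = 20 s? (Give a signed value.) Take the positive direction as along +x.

147.5 m

Displacement is the signed area under the v-t curve.
0–6 s: ½(8 + 12)(6) = 60 m
6–11 s: ½(12 + 11)(5) = 57.5 m
11–14 s: 11 × 3 = 33 m
14–20 s: ½(11 + -12)(6) = -3 m
Net displacement = 147.5 m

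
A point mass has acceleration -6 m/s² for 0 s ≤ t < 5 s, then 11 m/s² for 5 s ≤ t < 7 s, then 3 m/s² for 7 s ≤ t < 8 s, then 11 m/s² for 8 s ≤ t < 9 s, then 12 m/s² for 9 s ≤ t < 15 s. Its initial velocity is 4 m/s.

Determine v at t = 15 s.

82 m/s

Δv equals the area under the a-t graph; then v = v₀ + Δv.
0–5 s: -6 × 5 = -30 m/s
5–7 s: 11 × 2 = 22 m/s
7–8 s: 3 × 1 = 3 m/s
8–9 s: 11 × 1 = 11 m/s
9–15 s: 12 × 6 = 72 m/s
Δv = 78 m/s, so v(15) = 4 + (78) = 82 m/s.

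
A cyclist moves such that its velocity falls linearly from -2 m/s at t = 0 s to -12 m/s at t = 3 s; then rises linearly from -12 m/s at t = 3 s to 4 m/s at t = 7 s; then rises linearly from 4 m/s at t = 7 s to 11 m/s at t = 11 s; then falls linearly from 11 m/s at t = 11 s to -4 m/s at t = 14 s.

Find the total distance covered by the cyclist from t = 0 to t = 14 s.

Total distance travelled is ∫|v| dt — sum the magnitudes of each area piece.
0–3 s: |½(-2 + -12)(3)| = 21 m
3–7 s: v = 0 at t = 6 s; triangle areas 18 + 2 = 20 m
7–11 s: |½(4 + 11)(4)| = 30 m
11–14 s: v = 0 at t = 13.2 s; triangle areas 12.1 + 1.6 = 13.7 m
Total distance = 84.7 m

84.7 m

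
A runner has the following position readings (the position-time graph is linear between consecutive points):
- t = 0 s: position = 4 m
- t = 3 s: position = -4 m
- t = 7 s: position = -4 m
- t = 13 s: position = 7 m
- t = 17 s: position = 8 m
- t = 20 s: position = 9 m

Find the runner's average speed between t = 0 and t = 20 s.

Average speed = (total path length)/(elapsed time); on a piecewise-linear x-t graph the path length is Σ|Δx|.
0–3 s: |Δx| = |-4 − 4| = 8 m
3–7 s: |Δx| = |-4 − -4| = 0 m
7–13 s: |Δx| = |7 − -4| = 11 m
13–17 s: |Δx| = |8 − 7| = 1 m
17–20 s: |Δx| = |9 − 8| = 1 m
Total path = 21 m; average speed = 21/20 = 1.05 m/s.

1.05 m/s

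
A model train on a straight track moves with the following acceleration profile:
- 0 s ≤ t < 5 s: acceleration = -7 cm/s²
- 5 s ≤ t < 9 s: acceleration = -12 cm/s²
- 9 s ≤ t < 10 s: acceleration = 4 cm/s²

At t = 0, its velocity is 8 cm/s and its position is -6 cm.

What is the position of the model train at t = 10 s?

On each constant-a segment, Δv = aΔt and Δx = v₀Δt + ½aΔt²; chain segment to segment.
0–5 s: v starts 8 cm/s; Δx = 8·5 + ½·-7·5² = -47.5 cm; v ends -27 cm/s.
5–9 s: v starts -27 cm/s; Δx = -27·4 + ½·-12·4² = -204 cm; v ends -75 cm/s.
9–10 s: v starts -75 cm/s; Δx = -75·1 + ½·4·1² = -73 cm; v ends -71 cm/s.
x(10) = -6 + Σ Δx = -330.5 cm.

-330.5 cm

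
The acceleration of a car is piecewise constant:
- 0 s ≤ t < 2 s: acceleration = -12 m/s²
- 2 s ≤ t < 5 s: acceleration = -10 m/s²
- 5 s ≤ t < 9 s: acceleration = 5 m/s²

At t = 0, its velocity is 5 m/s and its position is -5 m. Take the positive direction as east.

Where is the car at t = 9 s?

-277 m

On each constant-a segment, Δv = aΔt and Δx = v₀Δt + ½aΔt²; chain segment to segment.
0–2 s: v starts 5 m/s; Δx = 5·2 + ½·-12·2² = -14 m; v ends -19 m/s.
2–5 s: v starts -19 m/s; Δx = -19·3 + ½·-10·3² = -102 m; v ends -49 m/s.
5–9 s: v starts -49 m/s; Δx = -49·4 + ½·5·4² = -156 m; v ends -29 m/s.
x(9) = -5 + Σ Δx = -277 m.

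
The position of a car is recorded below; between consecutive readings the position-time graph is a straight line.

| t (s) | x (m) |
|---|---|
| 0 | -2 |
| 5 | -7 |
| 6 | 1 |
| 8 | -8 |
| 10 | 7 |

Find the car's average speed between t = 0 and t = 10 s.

Average speed = (total path length)/(elapsed time); on a piecewise-linear x-t graph the path length is Σ|Δx|.
0–5 s: |Δx| = |-7 − -2| = 5 m
5–6 s: |Δx| = |1 − -7| = 8 m
6–8 s: |Δx| = |-8 − 1| = 9 m
8–10 s: |Δx| = |7 − -8| = 15 m
Total path = 37 m; average speed = 37/10 = 3.7 m/s.

3.7 m/s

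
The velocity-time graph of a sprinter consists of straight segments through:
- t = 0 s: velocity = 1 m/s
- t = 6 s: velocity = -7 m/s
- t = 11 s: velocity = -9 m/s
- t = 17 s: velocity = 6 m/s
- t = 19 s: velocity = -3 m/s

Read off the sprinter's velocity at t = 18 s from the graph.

1.5 m/s

On 17–19 s the graph is linear from 6 to -3 m/s: v(18) = 6 + (-3 − 6)·(18 − 17)/(19 − 17) = 1.5 m/s.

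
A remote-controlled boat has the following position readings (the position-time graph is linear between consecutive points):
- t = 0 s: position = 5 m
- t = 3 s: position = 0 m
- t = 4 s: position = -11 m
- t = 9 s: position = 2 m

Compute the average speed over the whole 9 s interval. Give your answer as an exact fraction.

29/9 m/s

Average speed = (total path length)/(elapsed time); on a piecewise-linear x-t graph the path length is Σ|Δx|.
0–3 s: |Δx| = |0 − 5| = 5 m
3–4 s: |Δx| = |-11 − 0| = 11 m
4–9 s: |Δx| = |2 − -11| = 13 m
Total path = 29 m; average speed = 29/9 = 29/9 m/s.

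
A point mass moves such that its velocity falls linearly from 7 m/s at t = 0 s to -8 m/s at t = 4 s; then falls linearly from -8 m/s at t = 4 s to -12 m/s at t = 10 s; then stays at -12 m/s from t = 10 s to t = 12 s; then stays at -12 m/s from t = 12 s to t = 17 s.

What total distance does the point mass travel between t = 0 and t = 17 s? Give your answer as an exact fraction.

2386/15 m

Distance (not displacement) is the total path length: add the absolute areas under v-t.
0–4 s: v = 0 at t = 28/15 s; triangle areas 98/15 + 128/15 = 226/15 m
4–10 s: |½(-8 + -12)(6)| = 60 m
10–12 s: |-12| × 2 = 24 m
12–17 s: |-12| × 5 = 60 m
Total distance = 2386/15 m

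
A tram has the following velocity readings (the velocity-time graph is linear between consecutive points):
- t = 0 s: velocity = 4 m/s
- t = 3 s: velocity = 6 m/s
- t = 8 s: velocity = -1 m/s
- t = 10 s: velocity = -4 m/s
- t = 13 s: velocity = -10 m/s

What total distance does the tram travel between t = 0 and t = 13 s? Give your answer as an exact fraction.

759/14 m

Total distance travelled is ∫|v| dt — sum the magnitudes of each area piece.
0–3 s: |½(4 + 6)(3)| = 15 m
3–8 s: v = 0 at t = 51/7 s; triangle areas 90/7 + 5/14 = 185/14 m
8–10 s: |½(-1 + -4)(2)| = 5 m
10–13 s: |½(-4 + -10)(3)| = 21 m
Total distance = 759/14 m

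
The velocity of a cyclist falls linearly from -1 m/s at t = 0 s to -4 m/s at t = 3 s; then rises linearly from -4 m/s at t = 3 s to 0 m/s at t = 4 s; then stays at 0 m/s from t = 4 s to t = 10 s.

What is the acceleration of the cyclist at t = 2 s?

Acceleration is the slope of the v-t graph on 0–3 s: (-4 − -1)/(3 − 0) = -1 m/s².

-1 m/s²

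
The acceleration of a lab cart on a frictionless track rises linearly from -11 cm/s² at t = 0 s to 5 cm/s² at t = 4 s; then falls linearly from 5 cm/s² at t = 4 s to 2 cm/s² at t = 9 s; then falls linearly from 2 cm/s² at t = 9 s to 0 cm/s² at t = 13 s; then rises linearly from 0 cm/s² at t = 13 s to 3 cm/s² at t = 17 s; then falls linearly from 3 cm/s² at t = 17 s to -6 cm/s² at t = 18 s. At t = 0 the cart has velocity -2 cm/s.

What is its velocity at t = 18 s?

Δv equals the area under the a-t graph; then v = v₀ + Δv.
0–4 s: ½(-11 + 5)(4) = -12 cm/s
4–9 s: ½(5 + 2)(5) = 17.5 cm/s
9–13 s: ½(2 + 0)(4) = 4 cm/s
13–17 s: ½(0 + 3)(4) = 6 cm/s
17–18 s: ½(3 + -6)(1) = -1.5 cm/s
Δv = 14 cm/s, so v(18) = -2 + (14) = 12 cm/s.

12 cm/s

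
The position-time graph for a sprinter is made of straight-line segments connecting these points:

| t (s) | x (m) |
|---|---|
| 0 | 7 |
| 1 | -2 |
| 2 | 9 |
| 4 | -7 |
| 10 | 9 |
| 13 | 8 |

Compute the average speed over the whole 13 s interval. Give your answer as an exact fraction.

Average speed = (total path length)/(elapsed time); on a piecewise-linear x-t graph the path length is Σ|Δx|.
0–1 s: |Δx| = |-2 − 7| = 9 m
1–2 s: |Δx| = |9 − -2| = 11 m
2–4 s: |Δx| = |-7 − 9| = 16 m
4–10 s: |Δx| = |9 − -7| = 16 m
10–13 s: |Δx| = |8 − 9| = 1 m
Total path = 53 m; average speed = 53/13 = 53/13 m/s.

53/13 m/s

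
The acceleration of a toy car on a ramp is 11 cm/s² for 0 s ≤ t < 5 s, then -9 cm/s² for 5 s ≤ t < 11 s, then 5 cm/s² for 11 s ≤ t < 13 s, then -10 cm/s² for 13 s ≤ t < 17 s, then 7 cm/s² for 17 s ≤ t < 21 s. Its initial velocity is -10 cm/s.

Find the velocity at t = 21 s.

-11 cm/s

Δv equals the area under the a-t graph; then v = v₀ + Δv.
0–5 s: 11 × 5 = 55 cm/s
5–11 s: -9 × 6 = -54 cm/s
11–13 s: 5 × 2 = 10 cm/s
13–17 s: -10 × 4 = -40 cm/s
17–21 s: 7 × 4 = 28 cm/s
Δv = -1 cm/s, so v(21) = -10 + (-1) = -11 cm/s.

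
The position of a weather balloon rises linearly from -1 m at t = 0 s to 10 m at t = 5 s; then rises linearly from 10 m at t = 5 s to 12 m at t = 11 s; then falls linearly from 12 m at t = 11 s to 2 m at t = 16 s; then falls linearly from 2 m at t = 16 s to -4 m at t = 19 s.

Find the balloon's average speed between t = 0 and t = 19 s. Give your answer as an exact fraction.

Average speed = (total path length)/(elapsed time); on a piecewise-linear x-t graph the path length is Σ|Δx|.
0–5 s: |Δx| = |10 − -1| = 11 m
5–11 s: |Δx| = |12 − 10| = 2 m
11–16 s: |Δx| = |2 − 12| = 10 m
16–19 s: |Δx| = |-4 − 2| = 6 m
Total path = 29 m; average speed = 29/19 = 29/19 m/s.

29/19 m/s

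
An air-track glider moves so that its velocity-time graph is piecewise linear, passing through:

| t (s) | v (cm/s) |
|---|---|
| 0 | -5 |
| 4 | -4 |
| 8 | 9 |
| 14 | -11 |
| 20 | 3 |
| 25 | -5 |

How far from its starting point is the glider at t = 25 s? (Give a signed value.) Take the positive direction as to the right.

Net displacement equals the area under the velocity-time graph (areas below the axis count negative).
0–4 s: ½(-5 + -4)(4) = -18 cm
4–8 s: ½(-4 + 9)(4) = 10 cm
8–14 s: ½(9 + -11)(6) = -6 cm
14–20 s: ½(-11 + 3)(6) = -24 cm
20–25 s: ½(3 + -5)(5) = -5 cm
Net displacement = -43 cm

-43 cm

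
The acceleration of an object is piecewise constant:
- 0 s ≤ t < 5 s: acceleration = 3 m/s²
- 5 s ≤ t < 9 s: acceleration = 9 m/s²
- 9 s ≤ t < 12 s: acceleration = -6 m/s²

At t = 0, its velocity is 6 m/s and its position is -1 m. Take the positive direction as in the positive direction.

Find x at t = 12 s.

366.5 m

On each constant-a segment, Δv = aΔt and Δx = v₀Δt + ½aΔt²; chain segment to segment.
0–5 s: v starts 6 m/s; Δx = 6·5 + ½·3·5² = 67.5 m; v ends 21 m/s.
5–9 s: v starts 21 m/s; Δx = 21·4 + ½·9·4² = 156 m; v ends 57 m/s.
9–12 s: v starts 57 m/s; Δx = 57·3 + ½·-6·3² = 144 m; v ends 39 m/s.
x(12) = -1 + Σ Δx = 366.5 m.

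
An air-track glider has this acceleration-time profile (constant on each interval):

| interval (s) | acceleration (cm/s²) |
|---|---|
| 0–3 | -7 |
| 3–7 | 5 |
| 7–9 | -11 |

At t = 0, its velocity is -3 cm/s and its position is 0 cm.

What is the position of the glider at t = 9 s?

-126.5 cm

On each constant-a segment, Δv = aΔt and Δx = v₀Δt + ½aΔt²; chain segment to segment.
0–3 s: v starts -3 cm/s; Δx = -3·3 + ½·-7·3² = -40.5 cm; v ends -24 cm/s.
3–7 s: v starts -24 cm/s; Δx = -24·4 + ½·5·4² = -56 cm; v ends -4 cm/s.
7–9 s: v starts -4 cm/s; Δx = -4·2 + ½·-11·2² = -30 cm; v ends -26 cm/s.
x(9) = 0 + Σ Δx = -126.5 cm.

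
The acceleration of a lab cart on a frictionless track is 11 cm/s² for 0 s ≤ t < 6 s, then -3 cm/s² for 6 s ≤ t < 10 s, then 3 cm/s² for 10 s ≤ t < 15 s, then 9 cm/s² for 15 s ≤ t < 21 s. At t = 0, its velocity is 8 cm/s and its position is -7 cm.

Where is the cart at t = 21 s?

1482.5 cm

On each constant-a segment, Δv = aΔt and Δx = v₀Δt + ½aΔt²; chain segment to segment.
0–6 s: v starts 8 cm/s; Δx = 8·6 + ½·11·6² = 246 cm; v ends 74 cm/s.
6–10 s: v starts 74 cm/s; Δx = 74·4 + ½·-3·4² = 272 cm; v ends 62 cm/s.
10–15 s: v starts 62 cm/s; Δx = 62·5 + ½·3·5² = 347.5 cm; v ends 77 cm/s.
15–21 s: v starts 77 cm/s; Δx = 77·6 + ½·9·6² = 624 cm; v ends 131 cm/s.
x(21) = -7 + Σ Δx = 1482.5 cm.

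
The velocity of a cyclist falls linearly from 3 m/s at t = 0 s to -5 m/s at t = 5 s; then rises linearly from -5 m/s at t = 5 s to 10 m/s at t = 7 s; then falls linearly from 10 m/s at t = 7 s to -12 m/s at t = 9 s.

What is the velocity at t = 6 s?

On 5–7 s the graph is linear from -5 to 10 m/s: v(6) = -5 + (10 − -5)·(6 − 5)/(7 − 5) = 2.5 m/s.

2.5 m/s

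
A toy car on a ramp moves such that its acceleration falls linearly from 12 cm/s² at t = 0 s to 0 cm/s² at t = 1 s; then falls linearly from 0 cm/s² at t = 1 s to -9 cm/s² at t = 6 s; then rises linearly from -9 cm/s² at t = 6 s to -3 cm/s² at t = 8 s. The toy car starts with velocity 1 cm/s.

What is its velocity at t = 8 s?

-27.5 cm/s

Δv equals the area under the a-t graph; then v = v₀ + Δv.
0–1 s: ½(12 + 0)(1) = 6 cm/s
1–6 s: ½(0 + -9)(5) = -22.5 cm/s
6–8 s: ½(-9 + -3)(2) = -12 cm/s
Δv = -28.5 cm/s, so v(8) = 1 + (-28.5) = -27.5 cm/s.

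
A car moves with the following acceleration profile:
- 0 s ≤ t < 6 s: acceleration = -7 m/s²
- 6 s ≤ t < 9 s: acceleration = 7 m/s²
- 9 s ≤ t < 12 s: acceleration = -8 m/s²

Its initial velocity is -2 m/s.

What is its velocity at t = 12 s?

Δv equals the area under the a-t graph; then v = v₀ + Δv.
0–6 s: -7 × 6 = -42 m/s
6–9 s: 7 × 3 = 21 m/s
9–12 s: -8 × 3 = -24 m/s
Δv = -45 m/s, so v(12) = -2 + (-45) = -47 m/s.

-47 m/s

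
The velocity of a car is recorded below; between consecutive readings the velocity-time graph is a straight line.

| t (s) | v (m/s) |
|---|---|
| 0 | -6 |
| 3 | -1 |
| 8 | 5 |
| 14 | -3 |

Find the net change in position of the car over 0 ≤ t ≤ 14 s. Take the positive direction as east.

5.5 m

Net displacement equals the area under the velocity-time graph (areas below the axis count negative).
0–3 s: ½(-6 + -1)(3) = -10.5 m
3–8 s: ½(-1 + 5)(5) = 10 m
8–14 s: ½(5 + -3)(6) = 6 m
Net displacement = 5.5 m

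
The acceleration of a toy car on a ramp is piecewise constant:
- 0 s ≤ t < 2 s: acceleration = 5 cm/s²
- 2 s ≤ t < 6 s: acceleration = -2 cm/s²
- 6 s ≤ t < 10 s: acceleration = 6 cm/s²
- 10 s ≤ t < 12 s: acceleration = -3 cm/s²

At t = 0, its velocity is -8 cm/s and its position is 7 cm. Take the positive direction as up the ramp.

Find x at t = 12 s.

47 cm

On each constant-a segment, Δv = aΔt and Δx = v₀Δt + ½aΔt²; chain segment to segment.
0–2 s: v starts -8 cm/s; Δx = -8·2 + ½·5·2² = -6 cm; v ends 2 cm/s.
2–6 s: v starts 2 cm/s; Δx = 2·4 + ½·-2·4² = -8 cm; v ends -6 cm/s.
6–10 s: v starts -6 cm/s; Δx = -6·4 + ½·6·4² = 24 cm; v ends 18 cm/s.
10–12 s: v starts 18 cm/s; Δx = 18·2 + ½·-3·2² = 30 cm; v ends 12 cm/s.
x(12) = 7 + Σ Δx = 47 cm.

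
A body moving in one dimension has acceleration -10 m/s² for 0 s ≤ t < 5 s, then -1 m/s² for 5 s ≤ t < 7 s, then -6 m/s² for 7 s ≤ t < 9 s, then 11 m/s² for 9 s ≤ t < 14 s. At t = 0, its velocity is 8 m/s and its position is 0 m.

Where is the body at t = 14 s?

-413.5 m

On each constant-a segment, Δv = aΔt and Δx = v₀Δt + ½aΔt²; chain segment to segment.
0–5 s: v starts 8 m/s; Δx = 8·5 + ½·-10·5² = -85 m; v ends -42 m/s.
5–7 s: v starts -42 m/s; Δx = -42·2 + ½·-1·2² = -86 m; v ends -44 m/s.
7–9 s: v starts -44 m/s; Δx = -44·2 + ½·-6·2² = -100 m; v ends -56 m/s.
9–14 s: v starts -56 m/s; Δx = -56·5 + ½·11·5² = -142.5 m; v ends -1 m/s.
x(14) = 0 + Σ Δx = -413.5 m.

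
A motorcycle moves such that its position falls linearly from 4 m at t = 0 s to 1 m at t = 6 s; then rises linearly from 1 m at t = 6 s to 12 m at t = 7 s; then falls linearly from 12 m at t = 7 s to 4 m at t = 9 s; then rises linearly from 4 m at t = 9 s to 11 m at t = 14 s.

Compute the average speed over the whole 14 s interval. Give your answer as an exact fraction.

Average speed = (total path length)/(elapsed time); on a piecewise-linear x-t graph the path length is Σ|Δx|.
0–6 s: |Δx| = |1 − 4| = 3 m
6–7 s: |Δx| = |12 − 1| = 11 m
7–9 s: |Δx| = |4 − 12| = 8 m
9–14 s: |Δx| = |11 − 4| = 7 m
Total path = 29 m; average speed = 29/14 = 29/14 m/s.

29/14 m/s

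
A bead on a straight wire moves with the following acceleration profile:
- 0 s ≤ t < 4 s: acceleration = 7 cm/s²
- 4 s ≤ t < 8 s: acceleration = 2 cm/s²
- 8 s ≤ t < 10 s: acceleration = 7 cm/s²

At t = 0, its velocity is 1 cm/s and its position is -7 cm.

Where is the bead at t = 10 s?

273 cm

On each constant-a segment, Δv = aΔt and Δx = v₀Δt + ½aΔt²; chain segment to segment.
0–4 s: v starts 1 cm/s; Δx = 1·4 + ½·7·4² = 60 cm; v ends 29 cm/s.
4–8 s: v starts 29 cm/s; Δx = 29·4 + ½·2·4² = 132 cm; v ends 37 cm/s.
8–10 s: v starts 37 cm/s; Δx = 37·2 + ½·7·2² = 88 cm; v ends 51 cm/s.
x(10) = -7 + Σ Δx = 273 cm.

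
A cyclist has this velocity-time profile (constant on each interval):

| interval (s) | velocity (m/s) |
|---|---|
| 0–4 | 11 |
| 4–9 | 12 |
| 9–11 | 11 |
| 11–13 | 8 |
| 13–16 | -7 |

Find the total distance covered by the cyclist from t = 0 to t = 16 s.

163 m

Distance (not displacement) is the total path length: add the absolute areas under v-t.
0–4 s: |11| × 4 = 44 m
4–9 s: |12| × 5 = 60 m
9–11 s: |11| × 2 = 22 m
11–13 s: |8| × 2 = 16 m
13–16 s: |-7| × 3 = 21 m
Total distance = 163 m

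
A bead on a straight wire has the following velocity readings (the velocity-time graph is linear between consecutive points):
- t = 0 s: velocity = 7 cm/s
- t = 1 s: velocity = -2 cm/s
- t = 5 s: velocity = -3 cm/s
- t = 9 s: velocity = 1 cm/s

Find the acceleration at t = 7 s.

1 cm/s²

Acceleration is the slope of the v-t graph on 5–9 s: (1 − -3)/(9 − 5) = 1 cm/s².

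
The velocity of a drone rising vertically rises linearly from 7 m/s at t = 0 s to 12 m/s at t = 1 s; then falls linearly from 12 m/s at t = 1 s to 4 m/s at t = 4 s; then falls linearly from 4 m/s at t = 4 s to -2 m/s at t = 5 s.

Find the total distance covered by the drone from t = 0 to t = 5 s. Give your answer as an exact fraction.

Distance (not displacement) is the total path length: add the absolute areas under v-t.
0–1 s: |½(7 + 12)(1)| = 9.5 m
1–4 s: |½(12 + 4)(3)| = 24 m
4–5 s: v = 0 at t = 14/3 s; triangle areas 4/3 + 1/3 = 5/3 m
Total distance = 211/6 m

211/6 m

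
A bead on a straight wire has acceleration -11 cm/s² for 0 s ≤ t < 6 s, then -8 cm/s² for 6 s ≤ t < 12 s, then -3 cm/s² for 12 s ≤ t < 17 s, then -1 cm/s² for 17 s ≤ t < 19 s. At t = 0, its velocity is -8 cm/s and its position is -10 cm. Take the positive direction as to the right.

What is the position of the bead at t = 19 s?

-1767.5 cm

On each constant-a segment, Δv = aΔt and Δx = v₀Δt + ½aΔt²; chain segment to segment.
0–6 s: v starts -8 cm/s; Δx = -8·6 + ½·-11·6² = -246 cm; v ends -74 cm/s.
6–12 s: v starts -74 cm/s; Δx = -74·6 + ½·-8·6² = -588 cm; v ends -122 cm/s.
12–17 s: v starts -122 cm/s; Δx = -122·5 + ½·-3·5² = -647.5 cm; v ends -137 cm/s.
17–19 s: v starts -137 cm/s; Δx = -137·2 + ½·-1·2² = -276 cm; v ends -139 cm/s.
x(19) = -10 + Σ Δx = -1767.5 cm.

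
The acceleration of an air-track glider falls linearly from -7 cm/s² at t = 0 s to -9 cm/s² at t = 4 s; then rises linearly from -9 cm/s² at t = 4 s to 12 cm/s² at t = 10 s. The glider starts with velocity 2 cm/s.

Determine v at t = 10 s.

-21 cm/s

Δv equals the area under the a-t graph; then v = v₀ + Δv.
0–4 s: ½(-7 + -9)(4) = -32 cm/s
4–10 s: ½(-9 + 12)(6) = 9 cm/s
Δv = -23 cm/s, so v(10) = 2 + (-23) = -21 cm/s.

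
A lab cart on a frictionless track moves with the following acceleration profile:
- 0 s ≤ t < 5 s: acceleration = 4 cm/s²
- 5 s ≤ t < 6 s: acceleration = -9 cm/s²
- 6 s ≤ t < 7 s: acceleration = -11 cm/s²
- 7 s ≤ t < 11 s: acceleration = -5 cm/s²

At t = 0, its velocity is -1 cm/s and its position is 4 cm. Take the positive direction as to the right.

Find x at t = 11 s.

24 cm

On each constant-a segment, Δv = aΔt and Δx = v₀Δt + ½aΔt²; chain segment to segment.
0–5 s: v starts -1 cm/s; Δx = -1·5 + ½·4·5² = 45 cm; v ends 19 cm/s.
5–6 s: v starts 19 cm/s; Δx = 19·1 + ½·-9·1² = 14.5 cm; v ends 10 cm/s.
6–7 s: v starts 10 cm/s; Δx = 10·1 + ½·-11·1² = 4.5 cm; v ends -1 cm/s.
7–11 s: v starts -1 cm/s; Δx = -1·4 + ½·-5·4² = -44 cm; v ends -21 cm/s.
x(11) = 4 + Σ Δx = 24 cm.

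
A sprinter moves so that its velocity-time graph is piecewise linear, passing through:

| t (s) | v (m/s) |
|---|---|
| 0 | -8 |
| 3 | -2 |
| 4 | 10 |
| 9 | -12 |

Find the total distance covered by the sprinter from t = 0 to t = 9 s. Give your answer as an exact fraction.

1553/33 m

Total distance travelled is ∫|v| dt — sum the magnitudes of each area piece.
0–3 s: |½(-8 + -2)(3)| = 15 m
3–4 s: v = 0 at t = 19/6 s; triangle areas 1/6 + 25/6 = 13/3 m
4–9 s: v = 0 at t = 69/11 s; triangle areas 125/11 + 180/11 = 305/11 m
Total distance = 1553/33 m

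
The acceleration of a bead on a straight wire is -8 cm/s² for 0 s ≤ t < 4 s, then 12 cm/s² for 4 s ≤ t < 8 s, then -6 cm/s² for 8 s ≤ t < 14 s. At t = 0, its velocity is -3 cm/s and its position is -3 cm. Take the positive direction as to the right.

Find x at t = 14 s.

On each constant-a segment, Δv = aΔt and Δx = v₀Δt + ½aΔt²; chain segment to segment.
0–4 s: v starts -3 cm/s; Δx = -3·4 + ½·-8·4² = -76 cm; v ends -35 cm/s.
4–8 s: v starts -35 cm/s; Δx = -35·4 + ½·12·4² = -44 cm; v ends 13 cm/s.
8–14 s: v starts 13 cm/s; Δx = 13·6 + ½·-6·6² = -30 cm; v ends -23 cm/s.
x(14) = -3 + Σ Δx = -153 cm.

-153 cm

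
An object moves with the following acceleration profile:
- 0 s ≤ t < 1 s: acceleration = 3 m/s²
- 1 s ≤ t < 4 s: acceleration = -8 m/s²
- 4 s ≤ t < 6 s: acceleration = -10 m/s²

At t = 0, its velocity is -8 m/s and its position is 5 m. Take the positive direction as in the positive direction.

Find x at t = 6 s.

On each constant-a segment, Δv = aΔt and Δx = v₀Δt + ½aΔt²; chain segment to segment.
0–1 s: v starts -8 m/s; Δx = -8·1 + ½·3·1² = -6.5 m; v ends -5 m/s.
1–4 s: v starts -5 m/s; Δx = -5·3 + ½·-8·3² = -51 m; v ends -29 m/s.
4–6 s: v starts -29 m/s; Δx = -29·2 + ½·-10·2² = -78 m; v ends -49 m/s.
x(6) = 5 + Σ Δx = -130.5 m.

-130.5 m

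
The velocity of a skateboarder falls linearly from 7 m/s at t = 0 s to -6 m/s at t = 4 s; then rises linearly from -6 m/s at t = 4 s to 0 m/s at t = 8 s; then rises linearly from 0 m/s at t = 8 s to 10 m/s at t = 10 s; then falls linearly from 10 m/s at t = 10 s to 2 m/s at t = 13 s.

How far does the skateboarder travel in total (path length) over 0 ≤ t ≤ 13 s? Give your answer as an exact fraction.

Total distance travelled is ∫|v| dt — sum the magnitudes of each area piece.
0–4 s: v = 0 at t = 28/13 s; triangle areas 98/13 + 72/13 = 170/13 m
4–8 s: |½(-6 + 0)(4)| = 12 m
8–10 s: |½(0 + 10)(2)| = 10 m
10–13 s: |½(10 + 2)(3)| = 18 m
Total distance = 690/13 m

690/13 m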